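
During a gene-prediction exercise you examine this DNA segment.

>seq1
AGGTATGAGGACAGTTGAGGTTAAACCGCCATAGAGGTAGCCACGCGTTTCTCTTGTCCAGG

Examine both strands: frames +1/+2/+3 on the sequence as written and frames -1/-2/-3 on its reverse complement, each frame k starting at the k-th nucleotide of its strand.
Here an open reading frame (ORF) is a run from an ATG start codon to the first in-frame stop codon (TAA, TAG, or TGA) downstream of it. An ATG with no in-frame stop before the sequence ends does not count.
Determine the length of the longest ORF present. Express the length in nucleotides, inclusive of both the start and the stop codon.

30

Reverse complement (5'→3'): CCTGGACAAGAGAAACGCGTGGCTACCTCTATGGCGGTTTAACCTCAACTGTCCTCATACCT
Frame +1: AGG TAT GAG GAC AGT TGA GGT TAA ACC GCC ATA GAG GTA GCC ACG CGT TTC TCT TGT CCA — no ATG→stop ORF.
Frame +2: GGT ATG AGG ACA GTT GAG GTT AAA CCG CCA TAG AGG TAG CCA CGC GTT TCT CTT GTC CAG — ATG at 5, stop TAG at 32 → 30 nt.
Frame +3: GTA TGA GGA CAG TTG AGG TTA AAC CGC CAT AGA GGT AGC CAC GCG TTT CTC TTG TCC AGG — no ATG→stop ORF.
Frame -1: CCT GGA CAA GAG AAA CGC GTG GCT ACC TCT ATG GCG GTT TAA CCT CAA CTG TCC TCA TAC — ATG at 31, stop TAA at 40 → 12 nt.
Frame -2: CTG GAC AAG AGA AAC GCG TGG CTA CCT CTA TGG CGG TTT AAC CTC AAC TGT CCT CAT ACC — no ATG→stop ORF.
Frame -3: TGG ACA AGA GAA ACG CGT GGC TAC CTC TAT GGC GGT TTA ACC TCA ACT GTC CTC ATA CCT — no ATG→stop ORF.
Longest: frame +2, positions 5–34, 30 nt = 10 codons = 9 aa. → 30 nucleotides.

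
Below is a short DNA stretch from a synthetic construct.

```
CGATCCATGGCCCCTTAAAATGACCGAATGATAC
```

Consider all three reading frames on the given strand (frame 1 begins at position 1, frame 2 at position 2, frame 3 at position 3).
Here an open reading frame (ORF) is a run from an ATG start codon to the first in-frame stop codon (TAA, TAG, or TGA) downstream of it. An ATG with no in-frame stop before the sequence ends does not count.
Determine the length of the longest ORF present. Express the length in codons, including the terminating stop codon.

Frame 1: CGA TCC ATG GCC CCT TAA AAT GAC CGA ATG ATA — ATG at 7, stop TAA at 16 → 12 nt.
Frame 2: GAT CCA TGG CCC CTT AAA ATG ACC GAA TGA TAC — ATG at 20, stop TGA at 29 → 12 nt.
Frame 3: ATC CAT GGC CCC TTA AAA TGA CCG AAT GAT — no ATG→stop ORF.
Longest: frame 1, positions 7–18, 12 nt = 4 codons = 3 aa. → 4 codons.

4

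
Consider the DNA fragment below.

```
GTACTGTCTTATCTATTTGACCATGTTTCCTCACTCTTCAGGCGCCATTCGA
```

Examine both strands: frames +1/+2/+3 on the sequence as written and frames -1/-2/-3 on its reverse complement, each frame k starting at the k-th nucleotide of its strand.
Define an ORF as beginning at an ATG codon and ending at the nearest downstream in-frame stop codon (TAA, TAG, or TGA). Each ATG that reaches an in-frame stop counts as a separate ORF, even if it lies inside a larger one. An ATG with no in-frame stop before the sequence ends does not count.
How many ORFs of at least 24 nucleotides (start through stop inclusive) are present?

Reverse complement (5'→3'): TCGAATGGCGCCTGAAGAGTGAGGAAACATGGTCAAATAGATAAGACAGTAC
Frame +1: GTA CTG TCT TAT CTA TTT GAC CAT GTT TCC TCA CTC TTC AGG CGC CAT TCG — no ATG→stop ORF.
Frame +2: TAC TGT CTT ATC TAT TTG ACC ATG TTT CCT CAC TCT TCA GGC GCC ATT CGA — no ATG→stop ORF.
Frame +3: ACT GTC TTA TCT ATT TGA CCA TGT TTC CTC ACT CTT CAG GCG CCA TTC — no ATG→stop ORF.
Frame -1: TCG AAT GGC GCC TGA AGA GTG AGG AAA CAT GGT CAA ATA GAT AAG ACA GTA — no ATG→stop ORF.
Frame -2: CGA ATG GCG CCT GAA GAG TGA GGA AAC ATG GTC AAA TAG ATA AGA CAG TAC — ATG at 5, stop TGA at 20 → 18 nt; ATG at 29, stop TAG at 38 → 12 nt.
Frame -3: GAA TGG CGC CTG AAG AGT GAG GAA ACA TGG TCA AAT AGA TAA GAC AGT — no ATG→stop ORF.
No ORF reaches 24 nucleotides. Count = 0.

0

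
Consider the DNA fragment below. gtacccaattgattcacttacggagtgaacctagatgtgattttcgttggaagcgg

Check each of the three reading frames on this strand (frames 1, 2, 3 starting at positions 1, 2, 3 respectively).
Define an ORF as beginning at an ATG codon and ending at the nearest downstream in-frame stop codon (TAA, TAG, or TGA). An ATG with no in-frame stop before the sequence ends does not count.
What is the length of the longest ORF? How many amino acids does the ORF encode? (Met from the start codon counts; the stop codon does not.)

Frame 1: GTA CCC AAT TGA TTC ACT TAC GGA GTG AAC CTA GAT GTG ATT TTC GTT GGA AGC — no ATG→stop ORF.
Frame 2: TAC CCA ATT GAT TCA CTT ACG GAG TGA ACC TAG ATG TGA TTT TCG TTG GAA GCG — ATG at 35, stop TGA at 38 → 6 nt.
Frame 3: ACC CAA TTG ATT CAC TTA CGG AGT GAA CCT AGA TGT GAT TTT CGT TGG AAG CGG — no ATG→stop ORF.
Longest: frame 2, positions 35–40, 6 nt = 2 codons = 1 aa. → 1 amino acids.

1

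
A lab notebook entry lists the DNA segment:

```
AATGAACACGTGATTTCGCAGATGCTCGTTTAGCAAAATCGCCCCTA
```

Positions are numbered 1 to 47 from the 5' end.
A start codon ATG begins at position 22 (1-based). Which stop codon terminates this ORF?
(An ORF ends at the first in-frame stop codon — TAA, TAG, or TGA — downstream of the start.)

Codons from position 22: ATG (22–24), CTC (25–27), GTT (28–30), TAG (31–33).
The first in-frame stop codon is TAG.

TAG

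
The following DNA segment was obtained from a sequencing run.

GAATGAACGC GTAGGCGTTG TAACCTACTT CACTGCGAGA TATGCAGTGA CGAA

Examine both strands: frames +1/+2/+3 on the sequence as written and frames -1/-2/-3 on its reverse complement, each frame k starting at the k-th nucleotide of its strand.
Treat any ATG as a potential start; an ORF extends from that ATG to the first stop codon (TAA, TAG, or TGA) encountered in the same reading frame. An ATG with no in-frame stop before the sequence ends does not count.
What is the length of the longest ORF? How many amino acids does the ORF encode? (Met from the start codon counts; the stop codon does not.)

3

Reverse complement (5'→3'): TTCGTCACTGCATATCTCGCAGTGAAGTAGGTTACAACGCCTACGCGTTCATTC
Frame +1: GAA TGA ACG CGT AGG CGT TGT AAC CTA CTT CAC TGC GAG ATA TGC AGT GAC GAA — no ATG→stop ORF.
Frame +2: AAT GAA CGC GTA GGC GTT GTA ACC TAC TTC ACT GCG AGA TAT GCA GTG ACG — no ATG→stop ORF.
Frame +3: ATG AAC GCG TAG GCG TTG TAA CCT ACT TCA CTG CGA GAT ATG CAG TGA CGA — ATG at 3, stop TAG at 12 → 12 nt; ATG at 42, stop TGA at 48 → 9 nt.
Frame -1: TTC GTC ACT GCA TAT CTC GCA GTG AAG TAG GTT ACA ACG CCT ACG CGT TCA TTC — no ATG→stop ORF.
Frame -2: TCG TCA CTG CAT ATC TCG CAG TGA AGT AGG TTA CAA CGC CTA CGC GTT CAT — no ATG→stop ORF.
Frame -3: CGT CAC TGC ATA TCT CGC AGT GAA GTA GGT TAC AAC GCC TAC GCG TTC ATT — no ATG→stop ORF.
Longest: frame +3, positions 3–14, 12 nt = 4 codons = 3 aa. → 3 amino acids.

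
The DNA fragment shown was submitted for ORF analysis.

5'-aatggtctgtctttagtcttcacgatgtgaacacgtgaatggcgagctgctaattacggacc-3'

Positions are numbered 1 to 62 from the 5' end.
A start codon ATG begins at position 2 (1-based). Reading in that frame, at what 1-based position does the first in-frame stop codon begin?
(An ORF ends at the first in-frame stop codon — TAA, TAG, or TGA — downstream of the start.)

Codons from position 2: ATG (2–4), GTC (5–7), TGT (8–10), CTT (11–13), TAG (14–16).
TAG is a stop codon; it begins at position 14.

14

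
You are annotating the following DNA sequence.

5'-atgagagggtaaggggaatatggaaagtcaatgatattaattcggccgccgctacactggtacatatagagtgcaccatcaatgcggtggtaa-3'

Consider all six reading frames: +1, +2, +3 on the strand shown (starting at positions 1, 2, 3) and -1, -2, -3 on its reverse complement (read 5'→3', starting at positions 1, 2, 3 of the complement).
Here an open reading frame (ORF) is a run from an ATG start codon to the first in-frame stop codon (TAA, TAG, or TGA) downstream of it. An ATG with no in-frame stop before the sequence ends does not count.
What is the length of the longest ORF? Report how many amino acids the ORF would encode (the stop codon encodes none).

12

Reverse complement (5'→3'): TTACCACCGCATTGATGGTGCACTCTATATGTACCAGTGTAGCGGCGGCCGAATTAATATCATTGACTTTCCATATTCCCCTTACCCTCTCAT
Frame +1: ATG AGA GGG TAA GGG GAA TAT GGA AAG TCA ATG ATA TTA ATT CGG CCG CCG CTA CAC TGG TAC ATA TAG AGT GCA CCA TCA ATG CGG TGG TAA — ATG at 1, stop TAA at 10 → 12 nt; ATG at 31, stop TAG at 67 → 39 nt; ATG at 82, stop TAA at 91 → 12 nt.
Frame +2: TGA GAG GGT AAG GGG AAT ATG GAA AGT CAA TGA TAT TAA TTC GGC CGC CGC TAC ACT GGT ACA TAT AGA GTG CAC CAT CAA TGC GGT GGT — ATG at 20, stop TGA at 32 → 15 nt.
Frame +3: GAG AGG GTA AGG GGA ATA TGG AAA GTC AAT GAT ATT AAT TCG GCC GCC GCT ACA CTG GTA CAT ATA GAG TGC ACC ATC AAT GCG GTG GTA — no ATG→stop ORF.
Frame -1: TTA CCA CCG CAT TGA TGG TGC ACT CTA TAT GTA CCA GTG TAG CGG CGG CCG AAT TAA TAT CAT TGA CTT TCC ATA TTC CCC TTA CCC TCT CAT — no ATG→stop ORF.
Frame -2: TAC CAC CGC ATT GAT GGT GCA CTC TAT ATG TAC CAG TGT AGC GGC GGC CGA ATT AAT ATC ATT GAC TTT CCA TAT TCC CCT TAC CCT CTC — no ATG→stop ORF.
Frame -3: ACC ACC GCA TTG ATG GTG CAC TCT ATA TGT ACC AGT GTA GCG GCG GCC GAA TTA ATA TCA TTG ACT TTC CAT ATT CCC CTT ACC CTC TCA — no ATG→stop ORF.
Longest: frame +1, positions 31–69, 39 nt = 13 codons = 12 aa. → 12 amino acids.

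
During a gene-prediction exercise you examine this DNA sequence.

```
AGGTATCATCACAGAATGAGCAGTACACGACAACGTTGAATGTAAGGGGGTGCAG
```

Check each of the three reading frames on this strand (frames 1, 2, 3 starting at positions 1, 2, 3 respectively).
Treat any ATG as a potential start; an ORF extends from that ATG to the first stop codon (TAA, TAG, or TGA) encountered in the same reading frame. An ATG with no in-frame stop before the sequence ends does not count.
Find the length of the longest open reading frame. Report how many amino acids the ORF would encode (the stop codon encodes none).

Frame 1: AGG TAT CAT CAC AGA ATG AGC AGT ACA CGA CAA CGT TGA ATG TAA GGG GGT GCA — ATG at 16, stop TGA at 37 → 24 nt; ATG at 40, stop TAA at 43 → 6 nt.
Frame 2: GGT ATC ATC ACA GAA TGA GCA GTA CAC GAC AAC GTT GAA TGT AAG GGG GTG CAG — no ATG→stop ORF.
Frame 3: GTA TCA TCA CAG AAT GAG CAG TAC ACG ACA ACG TTG AAT GTA AGG GGG TGC — no ATG→stop ORF.
Longest: frame 1, positions 16–39, 24 nt = 8 codons = 7 aa. → 7 amino acids.

7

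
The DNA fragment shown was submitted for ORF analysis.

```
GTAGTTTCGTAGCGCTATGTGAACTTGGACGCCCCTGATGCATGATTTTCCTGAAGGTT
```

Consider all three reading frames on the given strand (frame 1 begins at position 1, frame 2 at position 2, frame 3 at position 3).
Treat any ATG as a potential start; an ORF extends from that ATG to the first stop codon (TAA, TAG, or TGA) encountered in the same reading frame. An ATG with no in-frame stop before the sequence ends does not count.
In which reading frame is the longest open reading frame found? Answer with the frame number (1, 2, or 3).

Frame 1: GTA GTT TCG TAG CGC TAT GTG AAC TTG GAC GCC CCT GAT GCA TGA TTT TCC TGA AGG — no ATG→stop ORF.
Frame 2: TAG TTT CGT AGC GCT ATG TGA ACT TGG ACG CCC CTG ATG CAT GAT TTT CCT GAA GGT — ATG at 17, stop TGA at 20 → 6 nt.
Frame 3: AGT TTC GTA GCG CTA TGT GAA CTT GGA CGC CCC TGA TGC ATG ATT TTC CTG AAG GTT — no ATG→stop ORF.
Longest ORF is 6 nt in frame 2 (positions 17–22).

2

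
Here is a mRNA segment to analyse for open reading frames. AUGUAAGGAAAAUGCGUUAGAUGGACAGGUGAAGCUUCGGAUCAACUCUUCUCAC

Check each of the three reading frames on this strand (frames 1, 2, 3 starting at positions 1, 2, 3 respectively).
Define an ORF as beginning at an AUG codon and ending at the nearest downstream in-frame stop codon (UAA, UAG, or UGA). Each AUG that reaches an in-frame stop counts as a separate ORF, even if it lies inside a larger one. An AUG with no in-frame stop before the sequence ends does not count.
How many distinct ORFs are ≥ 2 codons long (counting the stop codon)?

Frame 1: AUG UAA GGA AAA UGC GUU AGA UGG ACA GGU GAA GCU UCG GAU CAA CUC UUC UCA — AUG at 1, stop UAA at 4 → 6 nt.
Frame 2: UGU AAG GAA AAU GCG UUA GAU GGA CAG GUG AAG CUU CGG AUC AAC UCU UCU CAC — no AUG→stop ORF.
Frame 3: GUA AGG AAA AUG CGU UAG AUG GAC AGG UGA AGC UUC GGA UCA ACU CUU CUC — AUG at 12, stop UAG at 18 → 9 nt; AUG at 21, stop UGA at 30 → 12 nt.
ORFs ≥ 2 codons: frame 1 1–6 (2 codons), frame 3 12–20 (3 codons), frame 3 21–32 (4 codons). Count = 3.

3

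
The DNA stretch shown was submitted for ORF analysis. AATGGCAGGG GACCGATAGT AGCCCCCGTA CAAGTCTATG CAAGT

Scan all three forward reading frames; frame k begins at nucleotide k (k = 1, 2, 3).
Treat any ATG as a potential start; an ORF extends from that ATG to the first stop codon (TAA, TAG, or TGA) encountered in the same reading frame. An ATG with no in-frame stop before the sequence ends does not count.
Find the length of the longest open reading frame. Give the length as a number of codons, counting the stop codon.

Frame 1: AAT GGC AGG GGA CCG ATA GTA GCC CCC GTA CAA GTC TAT GCA AGT — no ATG→stop ORF.
Frame 2: ATG GCA GGG GAC CGA TAG TAG CCC CCG TAC AAG TCT ATG CAA — ATG at 2, stop TAG at 17 → 18 nt.
Frame 3: TGG CAG GGG ACC GAT AGT AGC CCC CGT ACA AGT CTA TGC AAG — no ATG→stop ORF.
Longest: frame 2, positions 2–19, 18 nt = 6 codons = 5 aa. → 6 codons.

6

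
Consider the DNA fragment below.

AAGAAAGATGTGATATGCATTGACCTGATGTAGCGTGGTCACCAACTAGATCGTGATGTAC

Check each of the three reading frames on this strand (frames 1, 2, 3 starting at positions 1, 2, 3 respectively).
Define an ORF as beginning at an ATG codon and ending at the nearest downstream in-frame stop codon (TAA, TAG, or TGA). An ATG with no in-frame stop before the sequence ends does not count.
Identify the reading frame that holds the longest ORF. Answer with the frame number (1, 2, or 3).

3

Frame 1: AAG AAA GAT GTG ATA TGC ATT GAC CTG ATG TAG CGT GGT CAC CAA CTA GAT CGT GAT GTA — ATG at 28, stop TAG at 31 → 6 nt.
Frame 2: AGA AAG ATG TGA TAT GCA TTG ACC TGA TGT AGC GTG GTC ACC AAC TAG ATC GTG ATG TAC — ATG at 8, stop TGA at 11 → 6 nt.
Frame 3: GAA AGA TGT GAT ATG CAT TGA CCT GAT GTA GCG TGG TCA CCA ACT AGA TCG TGA TGT — ATG at 15, stop TGA at 21 → 9 nt.
Longest ORF is 9 nt in frame 3 (positions 15–23).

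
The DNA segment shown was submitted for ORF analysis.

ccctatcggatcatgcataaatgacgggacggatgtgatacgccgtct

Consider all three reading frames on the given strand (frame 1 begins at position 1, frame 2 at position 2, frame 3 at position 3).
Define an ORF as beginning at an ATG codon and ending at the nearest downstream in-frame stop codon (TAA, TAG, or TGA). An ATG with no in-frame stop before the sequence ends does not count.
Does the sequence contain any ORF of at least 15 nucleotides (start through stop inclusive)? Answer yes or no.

Frame 1: CCC TAT CGG ATC ATG CAT AAA TGA CGG GAC GGA TGT GAT ACG CCG TCT — ATG at 13, stop TGA at 22 → 12 nt.
Frame 2: CCT ATC GGA TCA TGC ATA AAT GAC GGG ACG GAT GTG ATA CGC CGT — no ATG→stop ORF.
Frame 3: CTA TCG GAT CAT GCA TAA ATG ACG GGA CGG ATG TGA TAC GCC GTC — ATG at 21, stop TGA at 36 → 18 nt; ATG at 33, stop TGA at 36 → 6 nt.
Frame 3 has an ORF of 18 nucleotides (positions 21–38) ≥ 15, so yes.

yes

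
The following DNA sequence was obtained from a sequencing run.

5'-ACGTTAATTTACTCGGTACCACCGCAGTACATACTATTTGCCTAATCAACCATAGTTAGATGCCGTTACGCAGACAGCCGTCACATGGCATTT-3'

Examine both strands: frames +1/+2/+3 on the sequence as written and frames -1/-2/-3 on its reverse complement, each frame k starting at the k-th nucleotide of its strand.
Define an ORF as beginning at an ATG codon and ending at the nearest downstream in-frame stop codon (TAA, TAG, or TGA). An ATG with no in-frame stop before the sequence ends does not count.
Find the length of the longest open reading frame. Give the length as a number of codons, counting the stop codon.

12

Reverse complement (5'→3'): AAATGCCATGTGACGGCTGTCTGCGTAACGGCATCTAACTATGGTTGATTAGGCAAATAGTATGTACTGCGGTGGTACCGAGTAAATTAACGT
Frame +1: ACG TTA ATT TAC TCG GTA CCA CCG CAG TAC ATA CTA TTT GCC TAA TCA ACC ATA GTT AGA TGC CGT TAC GCA GAC AGC CGT CAC ATG GCA TTT — no ATG→stop ORF.
Frame +2: CGT TAA TTT ACT CGG TAC CAC CGC AGT ACA TAC TAT TTG CCT AAT CAA CCA TAG TTA GAT GCC GTT ACG CAG ACA GCC GTC ACA TGG CAT — no ATG→stop ORF.
Frame +3: GTT AAT TTA CTC GGT ACC ACC GCA GTA CAT ACT ATT TGC CTA ATC AAC CAT AGT TAG ATG CCG TTA CGC AGA CAG CCG TCA CAT GGC ATT — no ATG→stop ORF.
Frame -1: AAA TGC CAT GTG ACG GCT GTC TGC GTA ACG GCA TCT AAC TAT GGT TGA TTA GGC AAA TAG TAT GTA CTG CGG TGG TAC CGA GTA AAT TAA CGT — no ATG→stop ORF.
Frame -2: AAT GCC ATG TGA CGG CTG TCT GCG TAA CGG CAT CTA ACT ATG GTT GAT TAG GCA AAT AGT ATG TAC TGC GGT GGT ACC GAG TAA ATT AAC — ATG at 8, stop TGA at 11 → 6 nt; ATG at 41, stop TAG at 50 → 12 nt; ATG at 62, stop TAA at 83 → 24 nt.
Frame -3: ATG CCA TGT GAC GGC TGT CTG CGT AAC GGC ATC TAA CTA TGG TTG ATT AGG CAA ATA GTA TGT ACT GCG GTG GTA CCG AGT AAA TTA ACG — ATG at 3, stop TAA at 36 → 36 nt.
Longest: frame -3, positions 3–38, 36 nt = 12 codons = 11 aa. → 12 codons.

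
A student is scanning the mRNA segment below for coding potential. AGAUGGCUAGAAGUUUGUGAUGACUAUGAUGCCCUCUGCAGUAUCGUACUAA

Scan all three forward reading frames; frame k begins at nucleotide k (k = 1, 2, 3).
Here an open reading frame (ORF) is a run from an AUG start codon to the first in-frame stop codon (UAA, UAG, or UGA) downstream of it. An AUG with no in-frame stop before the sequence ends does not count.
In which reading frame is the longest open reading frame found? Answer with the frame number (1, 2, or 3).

Frame 1: AGA UGG CUA GAA GUU UGU GAU GAC UAU GAU GCC CUC UGC AGU AUC GUA CUA — no AUG→stop ORF.
Frame 2: GAU GGC UAG AAG UUU GUG AUG ACU AUG AUG CCC UCU GCA GUA UCG UAC UAA — AUG at 20, stop UAA at 50 → 33 nt; AUG at 26, stop UAA at 50 → 27 nt; AUG at 29, stop UAA at 50 → 24 nt.
Frame 3: AUG GCU AGA AGU UUG UGA UGA CUA UGA UGC CCU CUG CAG UAU CGU ACU — AUG at 3, stop UGA at 18 → 18 nt.
Longest ORF is 33 nt in frame 2 (positions 20–52).

2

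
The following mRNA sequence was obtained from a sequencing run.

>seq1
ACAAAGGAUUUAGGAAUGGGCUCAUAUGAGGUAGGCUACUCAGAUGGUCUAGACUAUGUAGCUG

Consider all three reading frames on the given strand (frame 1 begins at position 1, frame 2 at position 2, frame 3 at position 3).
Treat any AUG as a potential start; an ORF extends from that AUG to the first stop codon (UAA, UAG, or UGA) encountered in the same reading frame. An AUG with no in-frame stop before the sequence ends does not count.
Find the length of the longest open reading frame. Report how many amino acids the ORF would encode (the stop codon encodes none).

2

Frame 1: ACA AAG GAU UUA GGA AUG GGC UCA UAU GAG GUA GGC UAC UCA GAU GGU CUA GAC UAU GUA GCU — no AUG→stop ORF.
Frame 2: CAA AGG AUU UAG GAA UGG GCU CAU AUG AGG UAG GCU ACU CAG AUG GUC UAG ACU AUG UAG CUG — AUG at 26, stop UAG at 32 → 9 nt; AUG at 44, stop UAG at 50 → 9 nt; AUG at 56, stop UAG at 59 → 6 nt.
Frame 3: AAA GGA UUU AGG AAU GGG CUC AUA UGA GGU AGG CUA CUC AGA UGG UCU AGA CUA UGU AGC — no AUG→stop ORF.
Longest: frame 2, positions 26–34, 9 nt = 3 codons = 2 aa. → 2 amino acids.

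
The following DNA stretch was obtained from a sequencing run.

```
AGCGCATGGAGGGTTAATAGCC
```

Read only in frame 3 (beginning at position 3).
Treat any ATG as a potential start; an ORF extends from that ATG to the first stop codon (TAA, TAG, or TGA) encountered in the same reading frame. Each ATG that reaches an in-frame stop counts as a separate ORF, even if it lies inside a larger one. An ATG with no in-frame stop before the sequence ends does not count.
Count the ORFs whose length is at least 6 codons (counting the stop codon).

0

Frame 3: CGC ATG GAG GGT TAA TAG — ATG at 6, stop TAA at 15 → 12 nt.
No ORF reaches 6 codons. Count = 0.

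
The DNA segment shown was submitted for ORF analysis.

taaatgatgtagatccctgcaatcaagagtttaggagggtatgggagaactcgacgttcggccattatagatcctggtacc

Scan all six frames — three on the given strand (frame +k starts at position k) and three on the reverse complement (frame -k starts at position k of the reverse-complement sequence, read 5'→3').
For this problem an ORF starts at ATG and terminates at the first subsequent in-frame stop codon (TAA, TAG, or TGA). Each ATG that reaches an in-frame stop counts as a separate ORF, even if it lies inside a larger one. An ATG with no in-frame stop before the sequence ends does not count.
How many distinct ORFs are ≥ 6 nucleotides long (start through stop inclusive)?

Reverse complement (5'→3'): GGTACCAGGATCTATAATGGCCGAACGTCGAGTTCTCCCATACCCTCCTAAACTCTTGATTGCAGGGATCTACATCATTTA
Frame +1: TAA ATG ATG TAG ATC CCT GCA ATC AAG AGT TTA GGA GGG TAT GGG AGA ACT CGA CGT TCG GCC ATT ATA GAT CCT GGT ACC — ATG at 4, stop TAG at 10 → 9 nt; ATG at 7, stop TAG at 10 → 6 nt.
Frame +2: AAA TGA TGT AGA TCC CTG CAA TCA AGA GTT TAG GAG GGT ATG GGA GAA CTC GAC GTT CGG CCA TTA TAG ATC CTG GTA — ATG at 41, stop TAG at 68 → 30 nt.
Frame +3: AAT GAT GTA GAT CCC TGC AAT CAA GAG TTT AGG AGG GTA TGG GAG AAC TCG ACG TTC GGC CAT TAT AGA TCC TGG TAC — no ATG→stop ORF.
Frame -1: GGT ACC AGG ATC TAT AAT GGC CGA ACG TCG AGT TCT CCC ATA CCC TCC TAA ACT CTT GAT TGC AGG GAT CTA CAT CAT TTA — no ATG→stop ORF.
Frame -2: GTA CCA GGA TCT ATA ATG GCC GAA CGT CGA GTT CTC CCA TAC CCT CCT AAA CTC TTG ATT GCA GGG ATC TAC ATC ATT — no ATG→stop ORF.
Frame -3: TAC CAG GAT CTA TAA TGG CCG AAC GTC GAG TTC TCC CAT ACC CTC CTA AAC TCT TGA TTG CAG GGA TCT ACA TCA TTT — no ATG→stop ORF.
ORFs ≥ 6 nucleotides: frame +1 4–12 (9 nucleotides), frame +1 7–12 (6 nucleotides), frame +2 41–70 (30 nucleotides). Count = 3.

3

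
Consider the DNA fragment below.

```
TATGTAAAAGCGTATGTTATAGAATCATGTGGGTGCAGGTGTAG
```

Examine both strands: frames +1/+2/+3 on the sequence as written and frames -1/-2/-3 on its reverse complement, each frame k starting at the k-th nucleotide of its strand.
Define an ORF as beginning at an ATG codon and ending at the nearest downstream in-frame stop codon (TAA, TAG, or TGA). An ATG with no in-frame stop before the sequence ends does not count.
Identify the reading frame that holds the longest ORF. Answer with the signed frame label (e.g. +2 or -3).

Reverse complement (5'→3'): CTACACCTGCACCCACATGATTCTATAACATACGCTTTTACATA
Frame +1: TAT GTA AAA GCG TAT GTT ATA GAA TCA TGT GGG TGC AGG TGT — no ATG→stop ORF.
Frame +2: ATG TAA AAG CGT ATG TTA TAG AAT CAT GTG GGT GCA GGT GTA — ATG at 2, stop TAA at 5 → 6 nt; ATG at 14, stop TAG at 20 → 9 nt.
Frame +3: TGT AAA AGC GTA TGT TAT AGA ATC ATG TGG GTG CAG GTG TAG — ATG at 27, stop TAG at 42 → 18 nt.
Frame -1: CTA CAC CTG CAC CCA CAT GAT TCT ATA ACA TAC GCT TTT ACA — no ATG→stop ORF.
Frame -2: TAC ACC TGC ACC CAC ATG ATT CTA TAA CAT ACG CTT TTA CAT — ATG at 17, stop TAA at 26 → 12 nt.
Frame -3: ACA CCT GCA CCC ACA TGA TTC TAT AAC ATA CGC TTT TAC ATA — no ATG→stop ORF.
Longest ORF is 18 nt in frame +3 (positions 27–44).

+3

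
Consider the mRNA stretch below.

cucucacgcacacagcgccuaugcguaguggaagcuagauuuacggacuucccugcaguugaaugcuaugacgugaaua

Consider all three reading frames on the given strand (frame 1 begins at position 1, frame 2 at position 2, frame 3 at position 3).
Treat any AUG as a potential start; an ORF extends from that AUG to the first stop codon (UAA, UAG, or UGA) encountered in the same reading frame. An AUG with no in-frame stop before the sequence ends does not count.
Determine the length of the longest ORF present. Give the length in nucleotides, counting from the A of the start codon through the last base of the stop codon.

18

Frame 1: CUC UCA CGC ACA CAG CGC CUA UGC GUA GUG GAA GCU AGA UUU ACG GAC UUC CCU GCA GUU GAA UGC UAU GAC GUG AAU — no AUG→stop ORF.
Frame 2: UCU CAC GCA CAC AGC GCC UAU GCG UAG UGG AAG CUA GAU UUA CGG ACU UCC CUG CAG UUG AAU GCU AUG ACG UGA AUA — AUG at 68, stop UGA at 74 → 9 nt.
Frame 3: CUC ACG CAC ACA GCG CCU AUG CGU AGU GGA AGC UAG AUU UAC GGA CUU CCC UGC AGU UGA AUG CUA UGA CGU GAA — AUG at 21, stop UAG at 36 → 18 nt; AUG at 63, stop UGA at 69 → 9 nt.
Longest: frame 3, positions 21–38, 18 nt = 6 codons = 5 aa. → 18 nucleotides.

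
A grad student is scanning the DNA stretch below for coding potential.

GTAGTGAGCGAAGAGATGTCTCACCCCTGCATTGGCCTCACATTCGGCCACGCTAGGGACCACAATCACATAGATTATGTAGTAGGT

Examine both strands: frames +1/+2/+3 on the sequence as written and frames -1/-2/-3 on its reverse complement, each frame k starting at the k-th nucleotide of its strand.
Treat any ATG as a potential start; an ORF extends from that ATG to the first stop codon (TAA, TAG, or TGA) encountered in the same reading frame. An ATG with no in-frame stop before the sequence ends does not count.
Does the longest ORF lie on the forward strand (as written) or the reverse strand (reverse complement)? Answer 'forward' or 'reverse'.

Reverse complement (5'→3'): ACCTACTACATAATCTATGTGATTGTGGTCCCTAGCGTGGCCGAATGTGAGGCCAATGCAGGGGTGAGACATCTCTTCGCTCACTAC
Frame +1: GTA GTG AGC GAA GAG ATG TCT CAC CCC TGC ATT GGC CTC ACA TTC GGC CAC GCT AGG GAC CAC AAT CAC ATA GAT TAT GTA GTA GGT — no ATG→stop ORF.
Frame +2: TAG TGA GCG AAG AGA TGT CTC ACC CCT GCA TTG GCC TCA CAT TCG GCC ACG CTA GGG ACC ACA ATC ACA TAG ATT ATG TAG TAG — ATG at 77, stop TAG at 80 → 6 nt.
Frame +3: AGT GAG CGA AGA GAT GTC TCA CCC CTG CAT TGG CCT CAC ATT CGG CCA CGC TAG GGA CCA CAA TCA CAT AGA TTA TGT AGT AGG — no ATG→stop ORF.
Frame -1: ACC TAC TAC ATA ATC TAT GTG ATT GTG GTC CCT AGC GTG GCC GAA TGT GAG GCC AAT GCA GGG GTG AGA CAT CTC TTC GCT CAC TAC — no ATG→stop ORF.
Frame -2: CCT ACT ACA TAA TCT ATG TGA TTG TGG TCC CTA GCG TGG CCG AAT GTG AGG CCA ATG CAG GGG TGA GAC ATC TCT TCG CTC ACT — ATG at 17, stop TGA at 20 → 6 nt; ATG at 56, stop TGA at 65 → 12 nt.
Frame -3: CTA CTA CAT AAT CTA TGT GAT TGT GGT CCC TAG CGT GGC CGA ATG TGA GGC CAA TGC AGG GGT GAG ACA TCT CTT CGC TCA CTA — ATG at 45, stop TGA at 48 → 6 nt.
Forward-strand max 6 nt; reverse-strand max 12 nt. The reverse strand has the longer ORF.

reverse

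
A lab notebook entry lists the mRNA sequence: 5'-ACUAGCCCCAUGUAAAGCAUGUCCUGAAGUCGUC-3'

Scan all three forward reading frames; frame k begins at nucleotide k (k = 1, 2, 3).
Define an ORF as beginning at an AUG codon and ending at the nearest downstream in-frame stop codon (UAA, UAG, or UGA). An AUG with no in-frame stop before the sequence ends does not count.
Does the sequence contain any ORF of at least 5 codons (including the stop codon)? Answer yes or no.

no

Frame 1: ACU AGC CCC AUG UAA AGC AUG UCC UGA AGU CGU — AUG at 10, stop UAA at 13 → 6 nt; AUG at 19, stop UGA at 25 → 9 nt.
Frame 2: CUA GCC CCA UGU AAA GCA UGU CCU GAA GUC GUC — no AUG→stop ORF.
Frame 3: UAG CCC CAU GUA AAG CAU GUC CUG AAG UCG — no AUG→stop ORF.
Largest ORF found is 3 codons < 5, so no.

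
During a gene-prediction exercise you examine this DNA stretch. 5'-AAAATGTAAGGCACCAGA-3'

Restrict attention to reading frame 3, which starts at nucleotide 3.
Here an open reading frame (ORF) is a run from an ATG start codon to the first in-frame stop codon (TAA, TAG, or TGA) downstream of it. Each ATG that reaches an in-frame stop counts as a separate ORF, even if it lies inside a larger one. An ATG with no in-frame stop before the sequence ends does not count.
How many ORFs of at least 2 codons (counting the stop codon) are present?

Frame 3: AAT GTA AGG CAC CAG — no ATG→stop ORF.
No ORF reaches 2 codons. Count = 0.

0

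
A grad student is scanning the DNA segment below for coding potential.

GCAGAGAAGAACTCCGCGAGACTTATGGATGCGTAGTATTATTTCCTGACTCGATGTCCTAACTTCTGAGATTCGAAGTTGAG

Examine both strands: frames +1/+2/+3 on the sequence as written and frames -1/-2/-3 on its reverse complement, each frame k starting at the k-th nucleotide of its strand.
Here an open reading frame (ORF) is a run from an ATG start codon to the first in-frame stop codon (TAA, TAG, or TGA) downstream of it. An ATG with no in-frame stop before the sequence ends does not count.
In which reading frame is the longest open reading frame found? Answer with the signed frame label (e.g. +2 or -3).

Reverse complement (5'→3'): CTCAACTTCGAATCTCAGAAGTTAGGACATCGAGTCAGGAAATAATACTACGCATCCATAAGTCTCGCGGAGTTCTTCTCTGC
Frame +1: GCA GAG AAG AAC TCC GCG AGA CTT ATG GAT GCG TAG TAT TAT TTC CTG ACT CGA TGT CCT AAC TTC TGA GAT TCG AAG TTG — ATG at 25, stop TAG at 34 → 12 nt.
Frame +2: CAG AGA AGA ACT CCG CGA GAC TTA TGG ATG CGT AGT ATT ATT TCC TGA CTC GAT GTC CTA ACT TCT GAG ATT CGA AGT TGA — ATG at 29, stop TGA at 47 → 21 nt.
Frame +3: AGA GAA GAA CTC CGC GAG ACT TAT GGA TGC GTA GTA TTA TTT CCT GAC TCG ATG TCC TAA CTT CTG AGA TTC GAA GTT GAG — ATG at 54, stop TAA at 60 → 9 nt.
Frame -1: CTC AAC TTC GAA TCT CAG AAG TTA GGA CAT CGA GTC AGG AAA TAA TAC TAC GCA TCC ATA AGT CTC GCG GAG TTC TTC TCT — no ATG→stop ORF.
Frame -2: TCA ACT TCG AAT CTC AGA AGT TAG GAC ATC GAG TCA GGA AAT AAT ACT ACG CAT CCA TAA GTC TCG CGG AGT TCT TCT CTG — no ATG→stop ORF.
Frame -3: CAA CTT CGA ATC TCA GAA GTT AGG ACA TCG AGT CAG GAA ATA ATA CTA CGC ATC CAT AAG TCT CGC GGA GTT CTT CTC TGC — no ATG→stop ORF.
Longest ORF is 21 nt in frame +2 (positions 29–49).

+2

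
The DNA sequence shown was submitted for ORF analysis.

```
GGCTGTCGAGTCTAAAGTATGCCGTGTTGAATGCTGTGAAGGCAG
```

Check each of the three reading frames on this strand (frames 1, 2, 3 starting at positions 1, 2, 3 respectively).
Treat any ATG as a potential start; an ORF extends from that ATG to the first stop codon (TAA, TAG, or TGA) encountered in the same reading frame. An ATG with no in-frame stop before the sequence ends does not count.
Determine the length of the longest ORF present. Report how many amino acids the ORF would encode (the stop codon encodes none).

Frame 1: GGC TGT CGA GTC TAA AGT ATG CCG TGT TGA ATG CTG TGA AGG CAG — ATG at 19, stop TGA at 28 → 12 nt; ATG at 31, stop TGA at 37 → 9 nt.
Frame 2: GCT GTC GAG TCT AAA GTA TGC CGT GTT GAA TGC TGT GAA GGC — no ATG→stop ORF.
Frame 3: CTG TCG AGT CTA AAG TAT GCC GTG TTG AAT GCT GTG AAG GCA — no ATG→stop ORF.
Longest: frame 1, positions 19–30, 12 nt = 4 codons = 3 aa. → 3 amino acids.

3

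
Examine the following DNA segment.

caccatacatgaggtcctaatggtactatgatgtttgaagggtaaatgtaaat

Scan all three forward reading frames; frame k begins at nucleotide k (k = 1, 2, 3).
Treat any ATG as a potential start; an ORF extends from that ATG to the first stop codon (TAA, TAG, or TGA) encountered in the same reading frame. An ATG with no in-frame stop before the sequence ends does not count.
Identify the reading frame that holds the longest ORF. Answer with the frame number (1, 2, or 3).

1

Frame 1: CAC CAT ACA TGA GGT CCT AAT GGT ACT ATG ATG TTT GAA GGG TAA ATG TAA — ATG at 28, stop TAA at 43 → 18 nt; ATG at 31, stop TAA at 43 → 15 nt; ATG at 46, stop TAA at 49 → 6 nt.
Frame 2: ACC ATA CAT GAG GTC CTA ATG GTA CTA TGA TGT TTG AAG GGT AAA TGT AAA — ATG at 20, stop TGA at 29 → 12 nt.
Frame 3: CCA TAC ATG AGG TCC TAA TGG TAC TAT GAT GTT TGA AGG GTA AAT GTA AAT — ATG at 9, stop TAA at 18 → 12 nt.
Longest ORF is 18 nt in frame 1 (positions 28–45).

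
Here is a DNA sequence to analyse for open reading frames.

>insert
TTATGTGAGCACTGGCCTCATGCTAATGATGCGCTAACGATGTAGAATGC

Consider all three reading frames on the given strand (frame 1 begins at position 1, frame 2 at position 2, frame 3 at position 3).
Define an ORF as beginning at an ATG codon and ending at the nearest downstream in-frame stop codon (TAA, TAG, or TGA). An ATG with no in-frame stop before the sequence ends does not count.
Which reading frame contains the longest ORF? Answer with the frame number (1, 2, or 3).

Frame 1: TTA TGT GAG CAC TGG CCT CAT GCT AAT GAT GCG CTA ACG ATG TAG AAT — ATG at 40, stop TAG at 43 → 6 nt.
Frame 2: TAT GTG AGC ACT GGC CTC ATG CTA ATG ATG CGC TAA CGA TGT AGA ATG — ATG at 20, stop TAA at 35 → 18 nt; ATG at 26, stop TAA at 35 → 12 nt; ATG at 29, stop TAA at 35 → 9 nt.
Frame 3: ATG TGA GCA CTG GCC TCA TGC TAA TGA TGC GCT AAC GAT GTA GAA TGC — ATG at 3, stop TGA at 6 → 6 nt.
Longest ORF is 18 nt in frame 2 (positions 20–37).

2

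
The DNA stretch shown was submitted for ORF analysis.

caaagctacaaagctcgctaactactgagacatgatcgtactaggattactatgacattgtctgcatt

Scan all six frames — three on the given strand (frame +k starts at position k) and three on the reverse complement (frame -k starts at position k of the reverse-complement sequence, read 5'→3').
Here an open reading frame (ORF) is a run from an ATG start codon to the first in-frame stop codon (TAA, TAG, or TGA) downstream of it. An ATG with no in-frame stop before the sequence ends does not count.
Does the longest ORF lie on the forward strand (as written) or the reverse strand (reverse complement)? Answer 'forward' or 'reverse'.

Reverse complement (5'→3'): AATGCAGACAATGTCATAGTAATCCTAGTACGATCATGTCTCAGTAGTTAGCGAGCTTTGTAGCTTTG
Frame +1: CAA AGC TAC AAA GCT CGC TAA CTA CTG AGA CAT GAT CGT ACT AGG ATT ACT ATG ACA TTG TCT GCA — no ATG→stop ORF.
Frame +2: AAA GCT ACA AAG CTC GCT AAC TAC TGA GAC ATG ATC GTA CTA GGA TTA CTA TGA CAT TGT CTG CAT — ATG at 32, stop TGA at 53 → 24 nt.
Frame +3: AAG CTA CAA AGC TCG CTA ACT ACT GAG ACA TGA TCG TAC TAG GAT TAC TAT GAC ATT GTC TGC ATT — no ATG→stop ORF.
Frame -1: AAT GCA GAC AAT GTC ATA GTA ATC CTA GTA CGA TCA TGT CTC AGT AGT TAG CGA GCT TTG TAG CTT — no ATG→stop ORF.
Frame -2: ATG CAG ACA ATG TCA TAG TAA TCC TAG TAC GAT CAT GTC TCA GTA GTT AGC GAG CTT TGT AGC TTT — ATG at 2, stop TAG at 17 → 18 nt; ATG at 11, stop TAG at 17 → 9 nt.
Frame -3: TGC AGA CAA TGT CAT AGT AAT CCT AGT ACG ATC ATG TCT CAG TAG TTA GCG AGC TTT GTA GCT TTG — ATG at 36, stop TAG at 45 → 12 nt.
Forward-strand max 24 nt; reverse-strand max 18 nt. The forward strand has the longer ORF.

forward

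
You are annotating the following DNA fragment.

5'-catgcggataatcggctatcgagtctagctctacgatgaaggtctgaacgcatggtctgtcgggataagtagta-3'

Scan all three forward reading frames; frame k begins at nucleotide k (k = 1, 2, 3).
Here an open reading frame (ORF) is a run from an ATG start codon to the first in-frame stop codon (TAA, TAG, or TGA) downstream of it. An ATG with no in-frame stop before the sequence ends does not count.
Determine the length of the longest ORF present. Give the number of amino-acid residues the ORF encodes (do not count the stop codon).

Frame 1: CAT GCG GAT AAT CGG CTA TCG AGT CTA GCT CTA CGA TGA AGG TCT GAA CGC ATG GTC TGT CGG GAT AAG TAG — ATG at 52, stop TAG at 70 → 21 nt.
Frame 2: ATG CGG ATA ATC GGC TAT CGA GTC TAG CTC TAC GAT GAA GGT CTG AAC GCA TGG TCT GTC GGG ATA AGT AGT — ATG at 2, stop TAG at 26 → 27 nt.
Frame 3: TGC GGA TAA TCG GCT ATC GAG TCT AGC TCT ACG ATG AAG GTC TGA ACG CAT GGT CTG TCG GGA TAA GTA GTA — ATG at 36, stop TGA at 45 → 12 nt.
Longest: frame 2, positions 2–28, 27 nt = 9 codons = 8 aa. → 8 amino acids.

8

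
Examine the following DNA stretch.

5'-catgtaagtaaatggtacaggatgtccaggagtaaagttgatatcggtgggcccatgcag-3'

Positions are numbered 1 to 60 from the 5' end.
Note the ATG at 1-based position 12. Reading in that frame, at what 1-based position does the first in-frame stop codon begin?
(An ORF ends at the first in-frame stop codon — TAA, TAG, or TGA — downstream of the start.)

Codons from position 12: ATG (12–14), GTA (15–17), CAG (18–20), GAT (21–23), GTC (24–26), CAG (27–29), GAG (30–32), TAA (33–35).
TAA is a stop codon; it begins at position 33.

33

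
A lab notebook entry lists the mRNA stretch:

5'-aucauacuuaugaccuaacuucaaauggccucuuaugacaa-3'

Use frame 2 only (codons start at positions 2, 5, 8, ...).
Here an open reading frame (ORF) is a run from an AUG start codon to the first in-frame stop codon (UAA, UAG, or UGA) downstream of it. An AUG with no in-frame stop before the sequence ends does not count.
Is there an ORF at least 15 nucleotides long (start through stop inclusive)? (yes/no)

Frame 2: UCA UAC UUA UGA CCU AAC UUC AAA UGG CCU CUU AUG ACA — no AUG→stop ORF.
Largest ORF found is 0 nucleotides < 15, so no.

no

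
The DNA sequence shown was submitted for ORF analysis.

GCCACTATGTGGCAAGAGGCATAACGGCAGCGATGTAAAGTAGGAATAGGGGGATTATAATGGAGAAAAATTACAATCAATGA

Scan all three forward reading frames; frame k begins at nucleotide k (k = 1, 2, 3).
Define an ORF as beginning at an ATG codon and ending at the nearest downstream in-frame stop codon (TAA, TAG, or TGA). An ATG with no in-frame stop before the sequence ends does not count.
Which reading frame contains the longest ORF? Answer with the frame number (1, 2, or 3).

Frame 1: GCC ACT ATG TGG CAA GAG GCA TAA CGG CAG CGA TGT AAA GTA GGA ATA GGG GGA TTA TAA TGG AGA AAA ATT ACA ATC AAT — ATG at 7, stop TAA at 22 → 18 nt.
Frame 2: CCA CTA TGT GGC AAG AGG CAT AAC GGC AGC GAT GTA AAG TAG GAA TAG GGG GAT TAT AAT GGA GAA AAA TTA CAA TCA ATG — no ATG→stop ORF.
Frame 3: CAC TAT GTG GCA AGA GGC ATA ACG GCA GCG ATG TAA AGT AGG AAT AGG GGG ATT ATA ATG GAG AAA AAT TAC AAT CAA TGA — ATG at 33, stop TAA at 36 → 6 nt; ATG at 60, stop TGA at 81 → 24 nt.
Longest ORF is 24 nt in frame 3 (positions 60–83).

3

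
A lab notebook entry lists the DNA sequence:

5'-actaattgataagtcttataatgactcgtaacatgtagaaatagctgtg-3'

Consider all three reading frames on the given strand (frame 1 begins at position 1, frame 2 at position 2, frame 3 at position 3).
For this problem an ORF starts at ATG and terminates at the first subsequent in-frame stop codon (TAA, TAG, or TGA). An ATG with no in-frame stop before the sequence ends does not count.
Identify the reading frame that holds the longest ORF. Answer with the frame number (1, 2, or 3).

3

Frame 1: ACT AAT TGA TAA GTC TTA TAA TGA CTC GTA ACA TGT AGA AAT AGC TGT — no ATG→stop ORF.
Frame 2: CTA ATT GAT AAG TCT TAT AAT GAC TCG TAA CAT GTA GAA ATA GCT GTG — no ATG→stop ORF.
Frame 3: TAA TTG ATA AGT CTT ATA ATG ACT CGT AAC ATG TAG AAA TAG CTG — ATG at 21, stop TAG at 36 → 18 nt; ATG at 33, stop TAG at 36 → 6 nt.
Longest ORF is 18 nt in frame 3 (positions 21–38).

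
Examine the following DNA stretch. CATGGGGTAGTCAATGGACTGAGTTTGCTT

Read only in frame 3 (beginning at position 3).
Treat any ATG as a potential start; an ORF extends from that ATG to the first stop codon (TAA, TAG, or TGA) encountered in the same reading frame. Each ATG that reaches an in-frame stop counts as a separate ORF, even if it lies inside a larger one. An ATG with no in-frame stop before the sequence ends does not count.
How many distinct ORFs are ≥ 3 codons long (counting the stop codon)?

Frame 3: TGG GGT AGT CAA TGG ACT GAG TTT GCT — no ATG→stop ORF.
No ORF reaches 3 codons. Count = 0.

0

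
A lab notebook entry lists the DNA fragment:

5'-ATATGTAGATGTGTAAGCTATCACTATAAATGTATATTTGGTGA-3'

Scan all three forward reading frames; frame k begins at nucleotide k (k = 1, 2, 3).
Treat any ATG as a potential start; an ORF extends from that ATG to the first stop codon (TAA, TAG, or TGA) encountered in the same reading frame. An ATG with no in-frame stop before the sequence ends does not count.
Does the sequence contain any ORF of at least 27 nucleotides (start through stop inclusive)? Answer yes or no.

no

Frame 1: ATA TGT AGA TGT GTA AGC TAT CAC TAT AAA TGT ATA TTT GGT — no ATG→stop ORF.
Frame 2: TAT GTA GAT GTG TAA GCT ATC ACT ATA AAT GTA TAT TTG GTG — no ATG→stop ORF.
Frame 3: ATG TAG ATG TGT AAG CTA TCA CTA TAA ATG TAT ATT TGG TGA — ATG at 3, stop TAG at 6 → 6 nt; ATG at 9, stop TAA at 27 → 21 nt; ATG at 30, stop TGA at 42 → 15 nt.
Largest ORF found is 21 nucleotides < 27, so no.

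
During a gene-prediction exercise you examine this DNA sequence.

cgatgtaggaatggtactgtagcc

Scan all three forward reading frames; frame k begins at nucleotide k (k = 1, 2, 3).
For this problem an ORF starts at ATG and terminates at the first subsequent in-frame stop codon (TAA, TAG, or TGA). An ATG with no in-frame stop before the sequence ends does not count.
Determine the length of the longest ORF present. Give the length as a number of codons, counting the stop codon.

4

Frame 1: CGA TGT AGG AAT GGT ACT GTA GCC — no ATG→stop ORF.
Frame 2: GAT GTA GGA ATG GTA CTG TAG — ATG at 11, stop TAG at 20 → 12 nt.
Frame 3: ATG TAG GAA TGG TAC TGT AGC — ATG at 3, stop TAG at 6 → 6 nt.
Longest: frame 2, positions 11–22, 12 nt = 4 codons = 3 aa. → 4 codons.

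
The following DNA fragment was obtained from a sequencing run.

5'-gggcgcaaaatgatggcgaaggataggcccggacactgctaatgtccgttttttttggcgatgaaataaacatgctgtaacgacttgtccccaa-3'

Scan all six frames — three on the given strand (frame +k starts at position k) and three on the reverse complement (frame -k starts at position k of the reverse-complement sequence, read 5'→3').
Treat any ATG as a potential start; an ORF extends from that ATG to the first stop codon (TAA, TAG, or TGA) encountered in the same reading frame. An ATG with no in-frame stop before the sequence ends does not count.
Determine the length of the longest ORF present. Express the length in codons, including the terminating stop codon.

13

Reverse complement (5'→3'): TTGGGGACAAGTCGTTACAGCATGTTTATTTCATCGCCAAAAAAAACGGACATTAGCAGTGTCCGGGCCTATCCTTCGCCATCATTTTGCGCCC
Frame +1: GGG CGC AAA ATG ATG GCG AAG GAT AGG CCC GGA CAC TGC TAA TGT CCG TTT TTT TTG GCG ATG AAA TAA ACA TGC TGT AAC GAC TTG TCC CCA — ATG at 10, stop TAA at 40 → 33 nt; ATG at 13, stop TAA at 40 → 30 nt; ATG at 61, stop TAA at 67 → 9 nt.
Frame +2: GGC GCA AAA TGA TGG CGA AGG ATA GGC CCG GAC ACT GCT AAT GTC CGT TTT TTT TGG CGA TGA AAT AAA CAT GCT GTA ACG ACT TGT CCC CAA — no ATG→stop ORF.
Frame +3: GCG CAA AAT GAT GGC GAA GGA TAG GCC CGG ACA CTG CTA ATG TCC GTT TTT TTT GGC GAT GAA ATA AAC ATG CTG TAA CGA CTT GTC CCC — ATG at 42, stop TAA at 78 → 39 nt; ATG at 72, stop TAA at 78 → 9 nt.
Frame -1: TTG GGG ACA AGT CGT TAC AGC ATG TTT ATT TCA TCG CCA AAA AAA ACG GAC ATT AGC AGT GTC CGG GCC TAT CCT TCG CCA TCA TTT TGC GCC — no ATG→stop ORF.
Frame -2: TGG GGA CAA GTC GTT ACA GCA TGT TTA TTT CAT CGC CAA AAA AAA CGG ACA TTA GCA GTG TCC GGG CCT ATC CTT CGC CAT CAT TTT GCG CCC — no ATG→stop ORF.
Frame -3: GGG GAC AAG TCG TTA CAG CAT GTT TAT TTC ATC GCC AAA AAA AAC GGA CAT TAG CAG TGT CCG GGC CTA TCC TTC GCC ATC ATT TTG CGC — no ATG→stop ORF.
Longest: frame +3, positions 42–80, 39 nt = 13 codons = 12 aa. → 13 codons.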